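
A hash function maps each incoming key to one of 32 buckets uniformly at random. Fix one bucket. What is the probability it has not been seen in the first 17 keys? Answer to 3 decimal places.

Each key misses the fixed bucket with probability (32-1)/32 = 31/32, independently.
P(still missing after 17) = (31/32)^17 = 0.5829.

0.583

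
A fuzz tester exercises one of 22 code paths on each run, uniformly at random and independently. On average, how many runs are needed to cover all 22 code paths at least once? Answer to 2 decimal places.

After k distinct code paths have appeared, the next run gives a new one with probability (22-k)/22, so the expected wait for the (k+1)-th is 22/(22-k).
E[T] = 22/22 + 22/21 + 22/20 + ... + 22/2 + 22/1 = 22·H_{22}.
H_{22} = 3.691, so E[T] = 81.198.

81.20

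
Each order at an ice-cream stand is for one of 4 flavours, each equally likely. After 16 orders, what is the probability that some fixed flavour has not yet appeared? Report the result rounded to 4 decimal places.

Each order misses the fixed flavour with probability (4-1)/4 = 3/4, independently.
P(still missing after 16) = (3/4)^16 = 0.01002.

0.0100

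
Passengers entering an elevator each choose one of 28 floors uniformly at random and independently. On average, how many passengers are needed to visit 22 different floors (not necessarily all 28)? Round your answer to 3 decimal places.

Going from k to k+1 distinct takes a geometric number of passengers with mean 28/(28-k).
Sum over k = 0,...,21: E = 28/28 + 28/27 + 28/26 + ... + 28/8 + 28/7 = 41.3608.

41.361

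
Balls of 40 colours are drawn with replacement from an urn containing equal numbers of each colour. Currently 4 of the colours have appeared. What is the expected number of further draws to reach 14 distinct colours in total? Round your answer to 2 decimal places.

From k distinct to k+1 distinct takes on average 40/(40-k) draws.
Sum over k = 4,...,13: E = 40/36 + 40/35 + 40/34 + ... + 40/28 + 40/27 = 12.806.

12.81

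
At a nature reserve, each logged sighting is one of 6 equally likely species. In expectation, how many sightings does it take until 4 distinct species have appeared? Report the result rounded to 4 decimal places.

With k distinct species already seen, the next new one arrives after an expected 6/(6-k) sightings.
Sum over k = 0,...,3: E = 6/6 + 6/5 + 6/4 + 6/3 = 5.70000.

5.7000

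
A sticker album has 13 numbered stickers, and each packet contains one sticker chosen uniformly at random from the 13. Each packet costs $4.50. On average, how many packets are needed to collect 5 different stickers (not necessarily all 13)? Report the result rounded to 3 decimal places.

Going from k to k+1 distinct takes a geometric number of packets with mean 13/(13-k).
Sum over k = 0,...,4: E = 13/13 + 13/12 + 13/11 + 13/10 + 13/9 = 6.0096.

6.010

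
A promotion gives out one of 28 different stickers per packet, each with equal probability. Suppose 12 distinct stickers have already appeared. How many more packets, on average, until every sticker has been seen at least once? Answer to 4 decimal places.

The wait to go from k to k+1 distinct stickers is geometric with mean 28/(28-k).
Sum over k = 12,...,27: E = 28/16 + 28/15 + 28/14 + ... + 28/2 + 28/1 = 94.66041.

94.6604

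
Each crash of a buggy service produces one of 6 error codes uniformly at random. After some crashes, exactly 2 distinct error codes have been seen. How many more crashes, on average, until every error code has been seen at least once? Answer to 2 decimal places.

The wait to go from k to k+1 distinct error codes is geometric with mean 6/(6-k).
Sum over k = 2,...,5: E = 6/4 + 6/3 + 6/2 + 6/1 = 12.500.

12.50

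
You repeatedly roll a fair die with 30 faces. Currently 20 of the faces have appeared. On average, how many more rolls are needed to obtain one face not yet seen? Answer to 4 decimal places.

The number of rolls until the next new face is geometric with success probability 10/30, so its mean is 30/10.
E = 30/10 = 3.00000.

3.0000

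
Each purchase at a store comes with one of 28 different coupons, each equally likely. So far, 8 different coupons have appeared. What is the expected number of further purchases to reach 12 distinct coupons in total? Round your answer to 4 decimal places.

With k distinct coupons already seen, the next new one takes an expected 28/(28-k) purchases.
Sum over k = 8,...,11: E = 28/20 + 28/19 + 28/18 + 28/17 = 6.07630.

6.0763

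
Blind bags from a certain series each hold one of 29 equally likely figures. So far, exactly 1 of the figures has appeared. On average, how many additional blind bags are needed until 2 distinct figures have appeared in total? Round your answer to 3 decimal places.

With k distinct figures already seen, the next new one takes an expected 29/(29-k) blind bags.
Only the k = 1 term is needed: E = 29/28 = 1.0357.

1.036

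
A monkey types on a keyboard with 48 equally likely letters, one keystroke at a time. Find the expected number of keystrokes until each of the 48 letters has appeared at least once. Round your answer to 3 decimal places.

Split into phases: going from k distinct to k+1 distinct takes on average 48/(48-k) keystrokes.
E[T] = 48/48 + 48/47 + 48/46 + ... + 48/2 + 48/1 = 48·H_{48}.
H_{48} = 4.4588, so E[T] = 214.0223.

214.022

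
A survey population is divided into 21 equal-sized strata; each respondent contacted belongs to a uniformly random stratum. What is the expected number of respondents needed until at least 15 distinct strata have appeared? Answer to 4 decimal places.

25.1025

Going from k to k+1 distinct takes a geometric number of respondents with mean 21/(21-k).
Sum over k = 0,...,14: E = 21/21 + 21/20 + 21/19 + ... + 21/8 + 21/7 = 25.10253.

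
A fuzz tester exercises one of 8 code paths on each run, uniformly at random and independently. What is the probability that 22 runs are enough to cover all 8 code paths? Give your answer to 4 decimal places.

By inclusion–exclusion over which code paths are missing,
P(all seen) = Σ_{j=0}^{8} (-1)^j C(8,j)((8-j)/8)^22
= 1.00000 - 0.42390 + 0.04995 - 0.00181 + 0.00002 - 0.00000 + 0.00000 - 0.00000 + 0.00000
= 0.62425.

0.6243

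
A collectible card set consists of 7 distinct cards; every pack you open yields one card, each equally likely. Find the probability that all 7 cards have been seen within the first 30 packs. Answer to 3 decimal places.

0.932

By inclusion–exclusion over which cards are missing,
P(all seen) = Σ_{j=0}^{7} (-1)^j C(7,j)((7-j)/7)^30
= 1.0000 - 0.0687 + 0.0009 - 0.0000 + 0.0000 - 0.0000 + 0.0000 - 0.0000
= 0.9322.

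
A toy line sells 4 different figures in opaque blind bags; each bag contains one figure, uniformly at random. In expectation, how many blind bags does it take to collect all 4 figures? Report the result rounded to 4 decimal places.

8.3333

Split into phases: going from k distinct to k+1 distinct takes on average 4/(4-k) blind bags.
E[T] = 4/4 + 4/3 + 4/2 + 4/1 = 4·H_{4}.
H_{4} = 2.08333, so E[T] = 8.33333.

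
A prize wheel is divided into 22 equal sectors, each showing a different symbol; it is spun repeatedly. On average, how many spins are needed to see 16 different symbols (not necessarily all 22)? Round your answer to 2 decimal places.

With k distinct symbols already seen, the next new one arrives after an expected 22/(22-k) spins.
Sum over k = 0,...,15: E = 22/22 + 22/21 + 22/20 + ... + 22/8 + 22/7 = 27.298.

27.30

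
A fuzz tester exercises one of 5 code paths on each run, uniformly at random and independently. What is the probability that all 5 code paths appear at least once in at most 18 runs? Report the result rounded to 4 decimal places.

Let A_i be the event that code path i is missing after 18 runs. By inclusion–exclusion on the A_i,
P(all seen) = Σ_{j=0}^{5} (-1)^j C(5,j)((5-j)/5)^18
= 1.00000 - 0.09007 + 0.00102 - 0.00000 + 0.00000 - 0.00000
= 0.91094.

0.9109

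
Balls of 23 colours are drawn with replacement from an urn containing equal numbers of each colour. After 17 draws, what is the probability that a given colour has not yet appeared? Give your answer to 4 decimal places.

Each draw misses the fixed colour with probability (23-1)/23 = 22/23, independently.
P(still missing after 17) = (22/23)^17 = 0.46969.

0.4697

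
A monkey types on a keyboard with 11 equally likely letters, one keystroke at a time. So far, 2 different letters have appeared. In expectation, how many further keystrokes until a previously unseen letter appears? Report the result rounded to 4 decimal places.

Each keystroke yields a new letter with probability (11-2)/11 = 9/11, so the wait is geometric with mean 11/9.
E = 11/9 = 1.22222.

1.2222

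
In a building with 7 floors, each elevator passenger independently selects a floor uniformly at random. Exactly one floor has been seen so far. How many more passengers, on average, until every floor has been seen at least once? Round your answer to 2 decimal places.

The wait to go from k to k+1 distinct floors is geometric with mean 7/(7-k).
Sum over k = 1,...,6: E = 7/6 + 7/5 + 7/4 + 7/3 + 7/2 + 7/1 = 17.150.

17.15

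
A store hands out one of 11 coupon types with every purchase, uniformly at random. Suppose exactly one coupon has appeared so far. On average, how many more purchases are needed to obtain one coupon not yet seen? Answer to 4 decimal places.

1.1000

Each purchase yields a new coupon with probability (11-1)/11 = 10/11, so the wait is geometric with mean 11/10.
E = 11/10 = 1.10000.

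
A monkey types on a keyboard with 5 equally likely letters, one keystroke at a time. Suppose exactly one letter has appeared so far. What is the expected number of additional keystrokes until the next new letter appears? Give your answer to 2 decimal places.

1.25

The number of keystrokes until the next new letter is geometric with success probability 4/5, so its mean is 5/4.
E = 5/4 = 1.250.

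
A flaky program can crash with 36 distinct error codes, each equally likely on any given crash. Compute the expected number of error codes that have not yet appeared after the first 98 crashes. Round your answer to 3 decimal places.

For each error code, P(unseen after 98) = (35/36)^98 = 0.0632.
By linearity of expectation, E[unseen] = 36·(35/36)^98 = 2.2768.

2.277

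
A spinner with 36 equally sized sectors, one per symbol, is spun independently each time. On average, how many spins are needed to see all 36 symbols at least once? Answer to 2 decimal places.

The wait to go from k to k+1 distinct symbols is geometric with mean 36/(36-k).
E[T] = 36/36 + 36/35 + 36/34 + ... + 36/2 + 36/1 = 36·H_{36}.
H_{36} = 4.175, so E[T] = 150.284.

150.28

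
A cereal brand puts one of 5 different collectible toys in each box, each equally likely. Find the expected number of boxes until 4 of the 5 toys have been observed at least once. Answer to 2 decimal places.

6.42

Going from k to k+1 distinct takes a geometric number of boxes with mean 5/(5-k).
Sum over k = 0,...,3: E = 5/5 + 5/4 + 5/3 + 5/2 = 6.417.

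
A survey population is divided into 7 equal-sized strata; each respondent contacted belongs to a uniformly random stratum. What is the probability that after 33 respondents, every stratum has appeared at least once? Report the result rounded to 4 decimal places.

Let A_i be the event that stratum i is missing after 33 respondents. By inclusion–exclusion on the A_i,
P(all seen) = Σ_{j=0}^{7} (-1)^j C(7,j)((7-j)/7)^33
= 1.00000 - 0.04324 + 0.00032 - 0.00000 + 0.00000 - 0.00000 + 0.00000 - 0.00000
= 0.95708.

0.9571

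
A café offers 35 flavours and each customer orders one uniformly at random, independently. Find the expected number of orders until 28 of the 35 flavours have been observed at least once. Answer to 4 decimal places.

Going from k to k+1 distinct takes a geometric number of orders with mean 35/(35-k).
Sum over k = 0,...,27: E = 35/35 + 35/34 + 35/33 + ... + 35/9 + 35/8 = 54.38735.

54.3873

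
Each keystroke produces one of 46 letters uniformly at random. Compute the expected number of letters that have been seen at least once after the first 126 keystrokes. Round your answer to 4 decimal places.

43.1157

For each letter, P(seen in 126 keystrokes) = 1 - (45/46)^126 = 0.93730.
By linearity of expectation, E[distinct seen] = 46·(1 - (45/46)^126) = 43.11565.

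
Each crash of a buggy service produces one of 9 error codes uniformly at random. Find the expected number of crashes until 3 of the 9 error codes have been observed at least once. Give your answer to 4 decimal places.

Going from k to k+1 distinct takes a geometric number of crashes with mean 9/(9-k).
Sum over k = 0,...,2: E = 9/9 + 9/8 + 9/7 = 3.41071.

3.4107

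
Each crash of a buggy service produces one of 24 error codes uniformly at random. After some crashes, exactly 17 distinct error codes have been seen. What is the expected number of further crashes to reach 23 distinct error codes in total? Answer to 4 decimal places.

38.2286

The wait to go from k to k+1 distinct error codes is geometric with mean 24/(24-k).
Sum over k = 17,...,22: E = 24/7 + 24/6 + 24/5 + 24/4 + 24/3 + 24/2 = 38.22857.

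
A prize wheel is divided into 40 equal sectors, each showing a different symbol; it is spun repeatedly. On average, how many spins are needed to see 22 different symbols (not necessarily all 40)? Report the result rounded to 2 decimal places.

31.34

With k distinct symbols already seen, the next new one arrives after an expected 40/(40-k) spins.
Sum over k = 0,...,21: E = 40/40 + 40/39 + 40/38 + ... + 40/20 + 40/19 = 31.337.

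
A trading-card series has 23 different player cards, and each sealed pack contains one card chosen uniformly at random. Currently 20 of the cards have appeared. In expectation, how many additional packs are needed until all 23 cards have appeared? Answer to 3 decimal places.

From k distinct to k+1 distinct takes on average 23/(23-k) packs.
Sum over k = 20,...,22: E = 23/3 + 23/2 + 23/1 = 42.1667.

42.167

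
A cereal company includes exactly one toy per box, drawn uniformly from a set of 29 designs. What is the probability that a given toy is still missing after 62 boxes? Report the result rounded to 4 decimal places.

On each box the fixed toy fails to appear with probability 28/29.
P(still missing after 62) = (28/29)^62 = 0.11353.

0.1135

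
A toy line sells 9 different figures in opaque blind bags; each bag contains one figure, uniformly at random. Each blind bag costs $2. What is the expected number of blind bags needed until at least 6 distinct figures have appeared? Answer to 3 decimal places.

8.961

With k distinct figures already seen, the next new one arrives after an expected 9/(9-k) blind bags.
Sum over k = 0,...,5: E = 9/9 + 9/8 + 9/7 + 9/6 + 9/5 + 9/4 = 8.9607.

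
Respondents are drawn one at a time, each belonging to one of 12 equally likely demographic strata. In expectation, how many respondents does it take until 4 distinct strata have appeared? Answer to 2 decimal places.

4.62

With k distinct strata already seen, the next new one arrives after an expected 12/(12-k) respondents.
Sum over k = 0,...,3: E = 12/12 + 12/11 + 12/10 + 12/9 = 4.624.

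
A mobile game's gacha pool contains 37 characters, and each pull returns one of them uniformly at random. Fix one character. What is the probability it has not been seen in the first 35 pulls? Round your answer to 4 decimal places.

0.3833

Each pull misses the fixed character with probability (37-1)/37 = 36/37, independently.
P(still missing after 35) = (36/37)^35 = 0.38329.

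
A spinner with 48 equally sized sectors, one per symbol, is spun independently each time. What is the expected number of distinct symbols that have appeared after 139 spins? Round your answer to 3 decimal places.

For each symbol, P(seen in 139 spins) = 1 - (47/48)^139 = 0.9464.
By linearity of expectation, E[distinct seen] = 48·(1 - (47/48)^139) = 45.4278.

45.428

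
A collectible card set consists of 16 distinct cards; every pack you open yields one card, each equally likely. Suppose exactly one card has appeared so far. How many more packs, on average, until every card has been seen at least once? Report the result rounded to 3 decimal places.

53.092

From k distinct to k+1 distinct takes on average 16/(16-k) packs.
Sum over k = 1,...,15: E = 16/15 + 16/14 + 16/13 + ... + 16/2 + 16/1 = 53.0917.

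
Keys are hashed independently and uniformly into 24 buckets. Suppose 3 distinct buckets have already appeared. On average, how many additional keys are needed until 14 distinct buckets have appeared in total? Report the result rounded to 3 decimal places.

17.193

With k distinct buckets already seen, the next new one takes an expected 24/(24-k) keys.
Sum over k = 3,...,13: E = 24/21 + 24/20 + 24/19 + ... + 24/12 + 24/11 = 17.1934.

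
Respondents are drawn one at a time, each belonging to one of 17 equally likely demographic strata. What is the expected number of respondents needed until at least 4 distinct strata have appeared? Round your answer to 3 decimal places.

4.410

Going from k to k+1 distinct takes a geometric number of respondents with mean 17/(17-k).
Sum over k = 0,...,3: E = 17/17 + 17/16 + 17/15 + 17/14 = 4.4101.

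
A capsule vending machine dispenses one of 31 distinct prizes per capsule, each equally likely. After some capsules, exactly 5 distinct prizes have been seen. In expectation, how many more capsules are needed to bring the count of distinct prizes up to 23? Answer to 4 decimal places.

From k distinct to k+1 distinct takes on average 31/(31-k) capsules.
Sum over k = 5,...,22: E = 31/26 + 31/25 + 31/24 + ... + 31/10 + 31/9 = 35.23344.

35.2334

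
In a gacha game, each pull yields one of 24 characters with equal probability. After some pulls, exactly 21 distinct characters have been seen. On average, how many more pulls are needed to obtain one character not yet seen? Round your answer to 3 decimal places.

Each pull yields a new character with probability (24-21)/24 = 3/24, so the wait is geometric with mean 24/3.
E = 24/3 = 8.0000.

8.000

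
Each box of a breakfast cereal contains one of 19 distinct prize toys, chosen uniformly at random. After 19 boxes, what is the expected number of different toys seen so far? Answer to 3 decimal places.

For each toy, P(seen in 19 boxes) = 1 - (18/19)^19 = 0.6420.
By linearity of expectation, E[distinct seen] = 19·(1 - (18/19)^19) = 12.1984.

12.198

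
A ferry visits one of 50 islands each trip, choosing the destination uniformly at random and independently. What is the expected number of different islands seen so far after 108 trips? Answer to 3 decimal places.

44.359

For each island, P(seen in 108 trips) = 1 - (49/50)^108 = 0.8872.
By linearity of expectation, E[distinct seen] = 50·(1 - (49/50)^108) = 44.3586.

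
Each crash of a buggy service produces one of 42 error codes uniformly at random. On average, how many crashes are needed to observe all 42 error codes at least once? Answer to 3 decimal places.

After k distinct error codes have appeared, the next crash gives a new one with probability (42-k)/42, so the expected wait for the (k+1)-th is 42/(42-k).
E[T] = 42/42 + 42/41 + 42/40 + ... + 42/2 + 42/1 = 42·H_{42}.
H_{42} = 4.3267, so E[T] = 181.7232.

181.723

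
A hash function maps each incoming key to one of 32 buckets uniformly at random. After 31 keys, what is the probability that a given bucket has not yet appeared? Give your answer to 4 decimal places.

0.3737

On each key the fixed bucket fails to appear with probability 31/32.
P(still missing after 31) = (31/32)^31 = 0.37373.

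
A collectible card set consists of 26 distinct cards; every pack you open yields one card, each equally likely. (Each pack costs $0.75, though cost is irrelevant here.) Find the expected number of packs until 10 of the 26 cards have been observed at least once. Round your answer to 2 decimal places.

12.32

Going from k to k+1 distinct takes a geometric number of packs with mean 26/(26-k).
Sum over k = 0,...,9: E = 26/26 + 26/25 + 26/24 + ... + 26/18 + 26/17 = 12.316.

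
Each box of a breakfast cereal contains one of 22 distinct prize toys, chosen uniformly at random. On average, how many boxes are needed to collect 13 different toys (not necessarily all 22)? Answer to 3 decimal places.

With k distinct toys already seen, the next new one arrives after an expected 22/(22-k) boxes.
Sum over k = 0,...,12: E = 22/22 + 22/21 + 22/20 + ... + 22/11 + 22/10 = 18.9606.

18.961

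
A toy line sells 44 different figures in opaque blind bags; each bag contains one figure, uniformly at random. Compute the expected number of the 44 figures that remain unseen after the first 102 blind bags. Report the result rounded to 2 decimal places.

4.22

For each figure, P(unseen after 102) = (43/44)^102 = 0.096.
By linearity of expectation, E[unseen] = 44·(43/44)^102 = 4.218.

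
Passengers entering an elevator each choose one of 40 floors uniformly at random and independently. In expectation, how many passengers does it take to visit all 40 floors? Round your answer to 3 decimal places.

171.142

The wait to go from k to k+1 distinct floors is geometric with mean 40/(40-k).
E[T] = 40/40 + 40/39 + 40/38 + ... + 40/2 + 40/1 = 40·H_{40}.
H_{40} = 4.2785, so E[T] = 171.1417.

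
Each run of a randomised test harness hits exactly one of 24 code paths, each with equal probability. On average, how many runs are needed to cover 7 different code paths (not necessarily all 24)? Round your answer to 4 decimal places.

Going from k to k+1 distinct takes a geometric number of runs with mean 24/(24-k).
Sum over k = 0,...,6: E = 24/24 + 24/23 + 24/22 + ... + 24/19 + 24/18 = 8.07374.

8.0737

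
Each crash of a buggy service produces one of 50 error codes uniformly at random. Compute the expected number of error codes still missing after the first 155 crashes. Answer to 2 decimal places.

For each error code, P(unseen after 155) = (49/50)^155 = 0.044.
By linearity of expectation, E[unseen] = 50·(49/50)^155 = 2.183.

2.18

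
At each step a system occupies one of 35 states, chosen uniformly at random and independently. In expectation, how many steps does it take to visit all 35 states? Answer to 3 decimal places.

Split into phases: going from k distinct to k+1 distinct takes on average 35/(35-k) steps.
E[T] = 35/35 + 35/34 + 35/33 + ... + 35/2 + 35/1 = 35·H_{35}.
H_{35} = 4.1468, so E[T] = 145.1373.

145.137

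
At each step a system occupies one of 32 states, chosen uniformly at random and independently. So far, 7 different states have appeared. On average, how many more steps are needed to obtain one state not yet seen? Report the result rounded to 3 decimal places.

1.280

Each step yields a new state with probability (32-7)/32 = 25/32, so the wait is geometric with mean 32/25.
E = 32/25 = 1.2800.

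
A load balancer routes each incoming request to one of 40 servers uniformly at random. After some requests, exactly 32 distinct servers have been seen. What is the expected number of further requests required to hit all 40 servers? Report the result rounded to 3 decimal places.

108.714

With k distinct servers already seen, the next new one takes an expected 40/(40-k) requests.
Sum over k = 32,...,39: E = 40/8 + 40/7 + 40/6 + ... + 40/2 + 40/1 = 108.7143.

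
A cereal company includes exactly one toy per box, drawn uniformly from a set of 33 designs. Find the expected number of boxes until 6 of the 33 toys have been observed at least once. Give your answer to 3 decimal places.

With k distinct toys already seen, the next new one arrives after an expected 33/(33-k) boxes.
Sum over k = 0,...,5: E = 33/33 + 33/32 + 33/31 + 33/30 + 33/29 + 33/28 = 6.5123.

6.512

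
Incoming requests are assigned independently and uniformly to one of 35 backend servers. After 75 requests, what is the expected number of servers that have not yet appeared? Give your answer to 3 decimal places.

For each server, P(unseen after 75) = (34/35)^75 = 0.1137.
By linearity of expectation, E[unseen] = 35·(34/35)^75 = 3.9800.

3.980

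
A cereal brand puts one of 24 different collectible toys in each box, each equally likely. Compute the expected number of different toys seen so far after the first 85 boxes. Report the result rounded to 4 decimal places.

23.3557

For each toy, P(seen in 85 boxes) = 1 - (23/24)^85 = 0.97315.
By linearity of expectation, E[distinct seen] = 24·(1 - (23/24)^85) = 23.35565.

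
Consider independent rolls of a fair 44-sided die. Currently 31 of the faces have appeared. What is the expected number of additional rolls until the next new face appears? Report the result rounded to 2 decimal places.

Each roll yields a new face with probability (44-31)/44 = 13/44, so the wait is geometric with mean 44/13.
E = 44/13 = 3.385.

3.38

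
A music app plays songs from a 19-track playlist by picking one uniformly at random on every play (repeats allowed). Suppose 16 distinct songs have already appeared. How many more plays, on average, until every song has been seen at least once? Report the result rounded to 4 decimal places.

34.8333

With k distinct songs already seen, the next new one takes an expected 19/(19-k) plays.
Sum over k = 16,...,18: E = 19/3 + 19/2 + 19/1 = 34.83333.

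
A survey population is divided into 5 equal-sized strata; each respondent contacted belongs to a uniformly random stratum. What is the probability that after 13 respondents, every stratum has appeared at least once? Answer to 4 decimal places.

Let A_i be the event that stratum i is missing after 13 respondents. By inclusion–exclusion on the A_i,
P(all seen) = Σ_{j=0}^{5} (-1)^j C(5,j)((5-j)/5)^13
= 1.00000 - 0.27488 + 0.01306 - 0.00007 + 0.00000 - 0.00000
= 0.73812.

0.7381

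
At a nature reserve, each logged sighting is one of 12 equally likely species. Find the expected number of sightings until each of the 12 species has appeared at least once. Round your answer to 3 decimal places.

37.239

Split into phases: going from k distinct to k+1 distinct takes on average 12/(12-k) sightings.
E[T] = 12/12 + 12/11 + 12/10 + ... + 12/2 + 12/1 = 12·H_{12}.
H_{12} = 3.1032, so E[T] = 37.2385.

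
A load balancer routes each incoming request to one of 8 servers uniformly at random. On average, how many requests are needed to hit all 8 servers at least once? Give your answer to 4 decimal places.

21.7429

Split into phases: going from k distinct to k+1 distinct takes on average 8/(8-k) requests.
E[T] = 8/8 + 8/7 + 8/6 + ... + 8/2 + 8/1 = 8·H_{8}.
H_{8} = 2.71786, so E[T] = 21.74286.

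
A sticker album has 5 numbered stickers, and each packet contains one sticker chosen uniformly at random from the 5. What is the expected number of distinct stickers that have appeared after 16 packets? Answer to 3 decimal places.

For each sticker, P(seen in 16 packets) = 1 - (4/5)^16 = 0.9719.
By linearity of expectation, E[distinct seen] = 5·(1 - (4/5)^16) = 4.8593.

4.859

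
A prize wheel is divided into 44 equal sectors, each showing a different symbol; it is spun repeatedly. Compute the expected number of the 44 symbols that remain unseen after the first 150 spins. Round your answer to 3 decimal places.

For each symbol, P(unseen after 150) = (43/44)^150 = 0.0318.
By linearity of expectation, E[unseen] = 44·(43/44)^150 = 1.3990.

1.399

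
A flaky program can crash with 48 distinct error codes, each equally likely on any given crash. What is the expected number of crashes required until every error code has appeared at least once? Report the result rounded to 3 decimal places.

After k distinct error codes have appeared, the next crash gives a new one with probability (48-k)/48, so the expected wait for the (k+1)-th is 48/(48-k).
E[T] = 48/48 + 48/47 + 48/46 + ... + 48/2 + 48/1 = 48·H_{48}.
H_{48} = 4.4588, so E[T] = 214.0223.

214.022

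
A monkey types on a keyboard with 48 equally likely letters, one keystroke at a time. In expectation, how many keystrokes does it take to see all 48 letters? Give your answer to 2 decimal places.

214.02

The wait to go from k to k+1 distinct letters is geometric with mean 48/(48-k).
E[T] = 48/48 + 48/47 + 48/46 + ... + 48/2 + 48/1 = 48·H_{48}.
H_{48} = 4.459, so E[T] = 214.022.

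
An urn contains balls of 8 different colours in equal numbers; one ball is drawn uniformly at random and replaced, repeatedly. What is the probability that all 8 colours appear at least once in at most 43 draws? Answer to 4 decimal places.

0.9744

Let A_i be the event that colour i is missing after 43 draws. By inclusion–exclusion on the A_i,
P(all seen) = Σ_{j=0}^{8} (-1)^j C(8,j)((8-j)/8)^43
= 1.00000 - 0.02567 + 0.00012 - 0.00000 + 0.00000 - 0.00000 + 0.00000 - 0.00000 + 0.00000
= 0.97445.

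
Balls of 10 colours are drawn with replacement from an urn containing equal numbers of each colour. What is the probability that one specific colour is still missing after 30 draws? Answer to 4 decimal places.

0.0424

On each draw the fixed colour fails to appear with probability 9/10.
P(still missing after 30) = (9/10)^30 = 0.04239.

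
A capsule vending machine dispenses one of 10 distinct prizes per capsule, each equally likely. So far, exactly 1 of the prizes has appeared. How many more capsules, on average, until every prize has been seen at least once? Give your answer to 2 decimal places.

28.29

The wait to go from k to k+1 distinct prizes is geometric with mean 10/(10-k).
Sum over k = 1,...,9: E = 10/9 + 10/8 + 10/7 + ... + 10/2 + 10/1 = 28.290.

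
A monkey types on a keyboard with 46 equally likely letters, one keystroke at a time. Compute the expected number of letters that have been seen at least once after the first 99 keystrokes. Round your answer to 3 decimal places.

40.779

For each letter, P(seen in 99 keystrokes) = 1 - (45/46)^99 = 0.8865.
By linearity of expectation, E[distinct seen] = 46·(1 - (45/46)^99) = 40.7788.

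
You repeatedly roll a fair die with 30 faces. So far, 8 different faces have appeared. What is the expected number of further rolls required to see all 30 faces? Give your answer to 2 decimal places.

110.72

With k distinct faces already seen, the next new one takes an expected 30/(30-k) rolls.
Sum over k = 8,...,29: E = 30/22 + 30/21 + 30/20 + ... + 30/2 + 30/1 = 110.724.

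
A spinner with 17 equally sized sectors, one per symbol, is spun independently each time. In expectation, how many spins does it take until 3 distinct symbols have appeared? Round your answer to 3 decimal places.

Going from k to k+1 distinct takes a geometric number of spins with mean 17/(17-k).
Sum over k = 0,...,2: E = 17/17 + 17/16 + 17/15 = 3.1958.

3.196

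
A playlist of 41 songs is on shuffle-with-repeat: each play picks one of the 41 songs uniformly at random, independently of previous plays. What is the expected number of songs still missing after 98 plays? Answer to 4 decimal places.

3.6462

For each song, P(unseen after 98) = (40/41)^98 = 0.08893.
By linearity of expectation, E[unseen] = 41·(40/41)^98 = 3.64624.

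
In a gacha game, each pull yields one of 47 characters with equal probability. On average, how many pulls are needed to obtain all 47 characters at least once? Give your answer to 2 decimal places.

208.58

After k distinct characters have appeared, the next pull gives a new one with probability (47-k)/47, so the expected wait for the (k+1)-th is 47/(47-k).
E[T] = 47/47 + 47/46 + 47/45 + ... + 47/2 + 47/1 = 47·H_{47}.
H_{47} = 4.438, so E[T] = 208.584.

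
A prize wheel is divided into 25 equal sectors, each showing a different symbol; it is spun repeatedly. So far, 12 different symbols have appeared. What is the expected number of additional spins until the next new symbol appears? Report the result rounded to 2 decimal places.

1.92

Each spin yields a new symbol with probability (25-12)/25 = 13/25, so the wait is geometric with mean 25/13.
E = 25/13 = 1.923.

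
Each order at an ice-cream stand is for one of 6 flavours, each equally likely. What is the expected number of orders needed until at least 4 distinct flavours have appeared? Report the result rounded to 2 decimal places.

Going from k to k+1 distinct takes a geometric number of orders with mean 6/(6-k).
Sum over k = 0,...,3: E = 6/6 + 6/5 + 6/4 + 6/3 = 5.700.

5.70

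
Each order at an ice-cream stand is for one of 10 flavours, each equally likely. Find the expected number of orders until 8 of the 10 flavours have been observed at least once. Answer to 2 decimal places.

Going from k to k+1 distinct takes a geometric number of orders with mean 10/(10-k).
Sum over k = 0,...,7: E = 10/10 + 10/9 + 10/8 + ... + 10/4 + 10/3 = 14.290.

14.29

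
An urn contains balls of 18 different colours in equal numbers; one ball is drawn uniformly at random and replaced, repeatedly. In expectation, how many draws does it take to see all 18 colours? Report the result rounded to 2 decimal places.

62.91

The wait to go from k to k+1 distinct colours is geometric with mean 18/(18-k).
E[T] = 18/18 + 18/17 + 18/16 + ... + 18/2 + 18/1 = 18·H_{18}.
H_{18} = 3.495, so E[T] = 62.912.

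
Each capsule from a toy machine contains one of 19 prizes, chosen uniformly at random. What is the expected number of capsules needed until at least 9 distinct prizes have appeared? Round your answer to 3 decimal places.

With k distinct prizes already seen, the next new one arrives after an expected 19/(19-k) capsules.
Sum over k = 0,...,8: E = 19/19 + 19/18 + 19/17 + ... + 19/12 + 19/11 = 11.7567.

11.757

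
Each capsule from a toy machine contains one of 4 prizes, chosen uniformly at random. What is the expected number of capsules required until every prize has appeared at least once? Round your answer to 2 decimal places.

8.33

The wait to go from k to k+1 distinct prizes is geometric with mean 4/(4-k).
E[T] = 4/4 + 4/3 + 4/2 + 4/1 = 4·H_{4}.
H_{4} = 2.083, so E[T] = 8.333.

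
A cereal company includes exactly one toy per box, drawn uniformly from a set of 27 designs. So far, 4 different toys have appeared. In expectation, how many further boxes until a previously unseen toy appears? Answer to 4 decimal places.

1.1739

The number of boxes until the next new toy is geometric with success probability 23/27, so its mean is 27/23.
E = 27/23 = 1.17391.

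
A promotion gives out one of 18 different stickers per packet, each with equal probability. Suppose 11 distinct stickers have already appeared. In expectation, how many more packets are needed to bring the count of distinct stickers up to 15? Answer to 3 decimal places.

With k distinct stickers already seen, the next new one takes an expected 18/(18-k) packets.
Sum over k = 11,...,14: E = 18/7 + 18/6 + 18/5 + 18/4 = 13.6714.

13.671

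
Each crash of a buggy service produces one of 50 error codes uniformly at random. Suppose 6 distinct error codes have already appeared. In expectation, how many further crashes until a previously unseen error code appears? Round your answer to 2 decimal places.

Each crash yields a new error code with probability (50-6)/50 = 44/50, so the wait is geometric with mean 50/44.
E = 50/44 = 1.136.

1.14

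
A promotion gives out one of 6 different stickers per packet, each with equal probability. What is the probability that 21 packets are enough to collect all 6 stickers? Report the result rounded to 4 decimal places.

Let A_i be the event that sticker i is missing after 21 packets. By inclusion–exclusion on the A_i,
P(all seen) = Σ_{j=0}^{6} (-1)^j C(6,j)((6-j)/6)^21
= 1.00000 - 0.13042 + 0.00301 - 0.00001 + 0.00000 - 0.00000 + 0.00000
= 0.87258.

0.8726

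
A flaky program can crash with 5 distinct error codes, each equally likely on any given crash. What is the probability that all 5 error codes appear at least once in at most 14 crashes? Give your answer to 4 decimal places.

By inclusion–exclusion over which error codes are missing,
P(all seen) = Σ_{j=0}^{5} (-1)^j C(5,j)((5-j)/5)^14
= 1.00000 - 0.21990 + 0.00784 - 0.00003 + 0.00000 - 0.00000
= 0.78791.

0.7879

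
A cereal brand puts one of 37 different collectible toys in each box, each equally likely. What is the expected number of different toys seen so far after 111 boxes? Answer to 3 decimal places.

For each toy, P(seen in 111 boxes) = 1 - (36/37)^111 = 0.9522.
By linearity of expectation, E[distinct seen] = 37·(1 - (36/37)^111) = 35.2324.

35.232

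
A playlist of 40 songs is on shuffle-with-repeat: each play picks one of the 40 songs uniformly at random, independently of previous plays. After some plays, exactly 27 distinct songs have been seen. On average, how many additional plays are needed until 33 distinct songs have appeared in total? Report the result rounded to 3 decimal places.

With k distinct songs already seen, the next new one takes an expected 40/(40-k) plays.
Sum over k = 27,...,32: E = 40/13 + 40/12 + 40/11 + 40/10 + 40/9 + 40/8 = 23.4911.

23.491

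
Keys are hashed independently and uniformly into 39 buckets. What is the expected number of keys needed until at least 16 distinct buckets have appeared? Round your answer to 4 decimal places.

Going from k to k+1 distinct takes a geometric number of keys with mean 39/(39-k).
Sum over k = 0,...,15: E = 39/39 + 39/38 + 39/37 + ... + 39/25 + 39/24 = 20.25081.

20.2508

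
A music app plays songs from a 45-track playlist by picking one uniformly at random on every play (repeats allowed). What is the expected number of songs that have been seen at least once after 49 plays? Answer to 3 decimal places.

30.038

For each song, P(seen in 49 plays) = 1 - (44/45)^49 = 0.6675.
By linearity of expectation, E[distinct seen] = 45·(1 - (44/45)^49) = 30.0383.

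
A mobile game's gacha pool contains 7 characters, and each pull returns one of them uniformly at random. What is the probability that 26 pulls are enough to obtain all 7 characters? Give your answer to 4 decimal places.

0.8761

By inclusion–exclusion over which characters are missing,
P(all seen) = Σ_{j=0}^{7} (-1)^j C(7,j)((7-j)/7)^26
= 1.00000 - 0.12720 + 0.00333 - 0.00002 + 0.00000 - 0.00000 + 0.00000 - 0.00000
= 0.87612.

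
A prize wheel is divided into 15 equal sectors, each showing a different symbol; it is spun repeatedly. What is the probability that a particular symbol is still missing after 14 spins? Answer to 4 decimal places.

On each spin the fixed symbol fails to appear with probability 14/15.
P(still missing after 14) = (14/15)^14 = 0.38064.

0.3806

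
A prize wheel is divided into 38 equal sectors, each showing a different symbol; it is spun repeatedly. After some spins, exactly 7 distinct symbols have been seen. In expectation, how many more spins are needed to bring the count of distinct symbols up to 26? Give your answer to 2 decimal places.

35.11

From k distinct to k+1 distinct takes on average 38/(38-k) spins.
Sum over k = 7,...,25: E = 38/31 + 38/30 + 38/29 + ... + 38/14 + 38/13 = 35.113.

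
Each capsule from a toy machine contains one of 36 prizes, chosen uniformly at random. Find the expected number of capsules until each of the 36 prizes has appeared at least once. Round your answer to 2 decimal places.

The wait to go from k to k+1 distinct prizes is geometric with mean 36/(36-k).
E[T] = 36/36 + 36/35 + 36/34 + ... + 36/2 + 36/1 = 36·H_{36}.
H_{36} = 4.175, so E[T] = 150.284.

150.28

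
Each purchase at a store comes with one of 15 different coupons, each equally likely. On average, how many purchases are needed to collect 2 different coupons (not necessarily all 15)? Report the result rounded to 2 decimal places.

With k distinct coupons already seen, the next new one arrives after an expected 15/(15-k) purchases.
Sum over k = 0,...,1: E = 15/15 + 15/14 = 2.071.

2.07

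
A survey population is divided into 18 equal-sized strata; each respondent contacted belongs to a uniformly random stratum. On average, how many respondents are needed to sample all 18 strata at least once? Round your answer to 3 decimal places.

62.912

The wait to go from k to k+1 distinct strata is geometric with mean 18/(18-k).
E[T] = 18/18 + 18/17 + 18/16 + ... + 18/2 + 18/1 = 18·H_{18}.
H_{18} = 3.4951, so E[T] = 62.9119.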